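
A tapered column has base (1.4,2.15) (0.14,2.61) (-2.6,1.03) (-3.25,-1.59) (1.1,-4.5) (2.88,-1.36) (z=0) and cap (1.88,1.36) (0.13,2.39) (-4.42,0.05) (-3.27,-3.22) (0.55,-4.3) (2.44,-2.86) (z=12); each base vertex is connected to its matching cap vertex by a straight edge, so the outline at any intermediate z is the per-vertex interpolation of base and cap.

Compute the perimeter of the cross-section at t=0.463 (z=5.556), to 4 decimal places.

Cross-section at t=0.463: each vertex is (1-t)·p0[i] + t·p1[i].
  v1: (1-0.463)·(1.4,2.15) + 0.463·(1.88,1.36) = (1.6222,1.7842)
  v2: (1-0.463)·(0.14,2.61) + 0.463·(0.13,2.39) = (0.1354,2.5081)
  v3: (1-0.463)·(-2.6,1.03) + 0.463·(-4.42,0.05) = (-3.4427,0.5763)
  v4: (1-0.463)·(-3.25,-1.59) + 0.463·(-3.27,-3.22) = (-3.2593,-2.3447)
  v5: (1-0.463)·(1.1,-4.5) + 0.463·(0.55,-4.3) = (0.8454,-4.4074)
  v6: (1-0.463)·(2.88,-1.36) + 0.463·(2.44,-2.86) = (2.6763,-2.0545)
Perimeter = Σ |v_{i+1} − v_i|:
  edge 1→2: √(-1.4869² + 0.7239²) = 1.6537 (running 1.6537)
  edge 2→3: √(-3.5780² + -1.9319²) = 4.0663 (running 5.7200)
  edge 3→4: √(0.1834² + -2.9209²) = 2.9267 (running 8.6467)
  edge 4→5: √(4.1046² + -2.0627²) = 4.5938 (running 13.2404)
  edge 5→6: √(1.8309² + 2.3529²) = 2.9813 (running 16.2218)
  edge 6→1: √(-1.0540² + 3.8387²) = 3.9808 (running 20.2026)
Perimeter = 20.2026

Perimeter at t=0.463: 20.2026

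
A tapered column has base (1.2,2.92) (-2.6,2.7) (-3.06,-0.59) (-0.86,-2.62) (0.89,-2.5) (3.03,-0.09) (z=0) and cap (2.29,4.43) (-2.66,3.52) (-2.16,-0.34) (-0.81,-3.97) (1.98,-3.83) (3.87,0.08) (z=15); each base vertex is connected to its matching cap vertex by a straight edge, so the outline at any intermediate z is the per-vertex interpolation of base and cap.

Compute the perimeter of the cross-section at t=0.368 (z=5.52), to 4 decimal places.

Cross-section at t=0.368: each vertex is (1-t)·p0[i] + t·p1[i].
  v1: (1-0.368)·(1.2,2.92) + 0.368·(2.29,4.43) = (1.6011,3.4757)
  v2: (1-0.368)·(-2.6,2.7) + 0.368·(-2.66,3.52) = (-2.6221,3.0018)
  v3: (1-0.368)·(-3.06,-0.59) + 0.368·(-2.16,-0.34) = (-2.7288,-0.4980)
  v4: (1-0.368)·(-0.86,-2.62) + 0.368·(-0.81,-3.97) = (-0.8416,-3.1168)
  v5: (1-0.368)·(0.89,-2.5) + 0.368·(1.98,-3.83) = (1.2911,-2.9894)
  v6: (1-0.368)·(3.03,-0.09) + 0.368·(3.87,0.08) = (3.3391,-0.0274)
Perimeter = Σ |v_{i+1} − v_i|:
  edge 1→2: √(-4.2232² + -0.4739²) = 4.2497 (running 4.2497)
  edge 2→3: √(-0.1067² + -3.4998²) = 3.5014 (running 7.7511)
  edge 3→4: √(1.8872² + -2.6188²) = 3.2279 (running 10.9790)
  edge 4→5: √(2.1327² + 0.1274²) = 2.1365 (running 13.1156)
  edge 5→6: √(2.0480² + 2.9620²) = 3.6011 (running 16.7166)
  edge 6→1: √(-1.7380² + 3.5031²) = 3.9106 (running 20.6272)
Perimeter = 20.6272

Perimeter at t=0.368: 20.6272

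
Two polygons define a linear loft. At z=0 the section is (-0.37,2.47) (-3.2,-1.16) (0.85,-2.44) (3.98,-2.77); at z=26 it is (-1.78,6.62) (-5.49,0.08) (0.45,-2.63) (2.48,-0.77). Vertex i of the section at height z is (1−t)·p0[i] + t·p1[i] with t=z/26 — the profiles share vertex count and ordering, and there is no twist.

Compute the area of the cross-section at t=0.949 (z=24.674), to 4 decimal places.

Cross-section at t=0.949: each vertex is (1-t)·p0[i] + t·p1[i].
  v1: (1-0.949)·(-0.37,2.47) + 0.949·(-1.78,6.62) = (-1.7081,6.4083)
  v2: (1-0.949)·(-3.2,-1.16) + 0.949·(-5.49,0.08) = (-5.3732,0.0168)
  v3: (1-0.949)·(0.85,-2.44) + 0.949·(0.45,-2.63) = (0.4704,-2.6203)
  v4: (1-0.949)·(3.98,-2.77) + 0.949·(2.48,-0.77) = (2.5565,-0.8720)
Shoelace sum Σ(x_i·y_{i+1} − x_{i+1}·y_i):
  i=1: -1.7081·0.0168 − -5.3732·6.4083 = +34.4048 (running +34.4048)
  i=2: -5.3732·-2.6203 − 0.4704·0.0168 = +14.0716 (running +48.4764)
  i=3: 0.4704·-0.8720 − 2.5565·-2.6203 = +6.2886 (running +54.7650)
  i=4: 2.5565·6.4083 − -1.7081·-0.8720 = +14.8935 (running +69.6585)
Area = |Σ|/2 = |69.6585|/2 = 34.8293

Area at t=0.949: 34.8293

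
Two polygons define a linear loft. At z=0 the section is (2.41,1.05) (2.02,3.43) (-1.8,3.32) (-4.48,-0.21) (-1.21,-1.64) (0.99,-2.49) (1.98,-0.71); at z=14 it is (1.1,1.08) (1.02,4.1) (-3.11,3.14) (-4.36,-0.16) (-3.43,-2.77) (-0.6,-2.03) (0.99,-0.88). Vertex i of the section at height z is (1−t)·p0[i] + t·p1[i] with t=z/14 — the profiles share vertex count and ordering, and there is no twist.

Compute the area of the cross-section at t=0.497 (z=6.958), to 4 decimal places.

Cross-section at t=0.497: each vertex is (1-t)·p0[i] + t·p1[i].
  v1: (1-0.497)·(2.41,1.05) + 0.497·(1.1,1.08) = (1.7589,1.0649)
  v2: (1-0.497)·(2.02,3.43) + 0.497·(1.02,4.1) = (1.5230,3.7630)
  v3: (1-0.497)·(-1.8,3.32) + 0.497·(-3.11,3.14) = (-2.4511,3.2305)
  v4: (1-0.497)·(-4.48,-0.21) + 0.497·(-4.36,-0.16) = (-4.4204,-0.1852)
  v5: (1-0.497)·(-1.21,-1.64) + 0.497·(-3.43,-2.77) = (-2.3133,-2.2016)
  v6: (1-0.497)·(0.99,-2.49) + 0.497·(-0.6,-2.03) = (0.1998,-2.2614)
  v7: (1-0.497)·(1.98,-0.71) + 0.497·(0.99,-0.88) = (1.4880,-0.7945)
Shoelace sum Σ(x_i·y_{i+1} − x_{i+1}·y_i):
  i=1: 1.7589·3.7630 − 1.5230·1.0649 = +4.9970 (running +4.9970)
  i=2: 1.5230·3.2305 − -2.4511·3.7630 = +14.1435 (running +19.1404)
  i=3: -2.4511·-0.1852 − -4.4204·3.2305 = +14.7340 (running +33.8744)
  i=4: -4.4204·-2.2016 − -2.3133·-0.1852 = +9.3036 (running +43.1780)
  i=5: -2.3133·-2.2614 − 0.1998·-2.2016 = +5.6712 (running +48.8492)
  i=6: 0.1998·-0.7945 − 1.4880·-2.2614 = +3.2062 (running +52.0553)
  i=7: 1.4880·1.0649 − 1.7589·-0.7945 = +2.9820 (running +55.0373)
Area = |Σ|/2 = |55.0373|/2 = 27.5187

Area at t=0.497: 27.5187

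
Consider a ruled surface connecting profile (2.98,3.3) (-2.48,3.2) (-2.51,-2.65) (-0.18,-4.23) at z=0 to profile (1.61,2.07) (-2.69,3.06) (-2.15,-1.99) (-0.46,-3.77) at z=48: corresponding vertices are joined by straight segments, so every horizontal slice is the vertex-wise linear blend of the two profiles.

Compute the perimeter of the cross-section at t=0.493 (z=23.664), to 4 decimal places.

Cross-section at t=0.493: each vertex is (1-t)·p0[i] + t·p1[i].
  v1: (1-0.493)·(2.98,3.3) + 0.493·(1.61,2.07) = (2.3046,2.6936)
  v2: (1-0.493)·(-2.48,3.2) + 0.493·(-2.69,3.06) = (-2.5835,3.1310)
  v3: (1-0.493)·(-2.51,-2.65) + 0.493·(-2.15,-1.99) = (-2.3325,-2.3246)
  v4: (1-0.493)·(-0.18,-4.23) + 0.493·(-0.46,-3.77) = (-0.3180,-4.0032)
Perimeter = Σ |v_{i+1} − v_i|:
  edge 1→2: √(-4.8881² + 0.4374²) = 4.9076 (running 4.9076)
  edge 2→3: √(0.2510² + -5.4556²) = 5.4614 (running 10.3690)
  edge 3→4: √(2.0145² + -1.6786²) = 2.6222 (running 12.9912)
  edge 4→1: √(2.6226² + 6.6968²) = 7.1921 (running 20.1833)
Perimeter = 20.1833

Perimeter at t=0.493: 20.1833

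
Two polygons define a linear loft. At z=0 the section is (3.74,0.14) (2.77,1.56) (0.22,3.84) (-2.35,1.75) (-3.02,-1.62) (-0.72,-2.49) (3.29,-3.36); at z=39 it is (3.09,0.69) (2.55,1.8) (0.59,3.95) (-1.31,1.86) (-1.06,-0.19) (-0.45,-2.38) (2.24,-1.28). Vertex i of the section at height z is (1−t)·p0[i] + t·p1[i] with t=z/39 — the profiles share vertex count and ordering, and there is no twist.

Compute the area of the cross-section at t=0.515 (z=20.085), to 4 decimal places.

Cross-section at t=0.515: each vertex is (1-t)·p0[i] + t·p1[i].
  v1: (1-0.515)·(3.74,0.14) + 0.515·(3.09,0.69) = (3.4053,0.4233)
  v2: (1-0.515)·(2.77,1.56) + 0.515·(2.55,1.8) = (2.6567,1.6836)
  v3: (1-0.515)·(0.22,3.84) + 0.515·(0.59,3.95) = (0.4106,3.8967)
  v4: (1-0.515)·(-2.35,1.75) + 0.515·(-1.31,1.86) = (-1.8144,1.8067)
  v5: (1-0.515)·(-3.02,-1.62) + 0.515·(-1.06,-0.19) = (-2.0106,-0.8836)
  v6: (1-0.515)·(-0.72,-2.49) + 0.515·(-0.45,-2.38) = (-0.5809,-2.4333)
  v7: (1-0.515)·(3.29,-3.36) + 0.515·(2.24,-1.28) = (2.7492,-2.2888)
Shoelace sum Σ(x_i·y_{i+1} − x_{i+1}·y_i):
  i=1: 3.4053·1.6836 − 2.6567·0.4233 = +4.6086 (running +4.6086)
  i=2: 2.6567·3.8967 − 0.4106·1.6836 = +9.6610 (running +14.2697)
  i=3: 0.4106·1.8067 − -1.8144·3.8967 = +7.8118 (running +22.0815)
  i=4: -1.8144·-0.8836 − -2.0106·1.8067 = +5.2356 (running +27.3170)
  i=5: -2.0106·-2.4333 − -0.5809·-0.8836 = +4.3792 (running +31.6962)
  i=6: -0.5809·-2.2888 − 2.7492·-2.4333 = +8.0196 (running +39.7158)
  i=7: 2.7492·0.4233 − 3.4053·-2.2888 = +8.9576 (running +48.6733)
Area = |Σ|/2 = |48.6733|/2 = 24.3367

Area at t=0.515: 24.3367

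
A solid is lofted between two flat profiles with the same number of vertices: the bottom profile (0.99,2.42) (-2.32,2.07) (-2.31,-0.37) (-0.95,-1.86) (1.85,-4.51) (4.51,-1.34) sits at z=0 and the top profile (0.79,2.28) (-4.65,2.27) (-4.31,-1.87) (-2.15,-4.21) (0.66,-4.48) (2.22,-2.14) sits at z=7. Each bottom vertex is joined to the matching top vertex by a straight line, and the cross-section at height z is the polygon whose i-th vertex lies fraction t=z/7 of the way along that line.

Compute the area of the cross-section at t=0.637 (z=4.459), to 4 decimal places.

Area at t=0.637: 32.5974

Cross-section at t=0.637: each vertex is (1-t)·p0[i] + t·p1[i].
  v1: (1-0.637)·(0.99,2.42) + 0.637·(0.79,2.28) = (0.8626,2.3308)
  v2: (1-0.637)·(-2.32,2.07) + 0.637·(-4.65,2.27) = (-3.8042,2.1974)
  v3: (1-0.637)·(-2.31,-0.37) + 0.637·(-4.31,-1.87) = (-3.5840,-1.3255)
  v4: (1-0.637)·(-0.95,-1.86) + 0.637·(-2.15,-4.21) = (-1.7144,-3.3570)
  v5: (1-0.637)·(1.85,-4.51) + 0.637·(0.66,-4.48) = (1.0920,-4.4909)
  v6: (1-0.637)·(4.51,-1.34) + 0.637·(2.22,-2.14) = (3.0513,-1.8496)
Shoelace sum Σ(x_i·y_{i+1} − x_{i+1}·y_i):
  i=1: 0.8626·2.1974 − -3.8042·2.3308 = +10.7624 (running +10.7624)
  i=2: -3.8042·-1.3255 − -3.5840·2.1974 = +12.9180 (running +23.6804)
  i=3: -3.5840·-3.3570 − -1.7144·-1.3255 = +9.7589 (running +33.4392)
  i=4: -1.7144·-4.4909 − 1.0920·-3.3570 = +11.3649 (running +44.8041)
  i=5: 1.0920·-1.8496 − 3.0513·-4.4909 = +11.6832 (running +56.4873)
  i=6: 3.0513·2.3308 − 0.8626·-1.8496 = +8.7074 (running +65.1947)
Area = |Σ|/2 = |65.1947|/2 = 32.5974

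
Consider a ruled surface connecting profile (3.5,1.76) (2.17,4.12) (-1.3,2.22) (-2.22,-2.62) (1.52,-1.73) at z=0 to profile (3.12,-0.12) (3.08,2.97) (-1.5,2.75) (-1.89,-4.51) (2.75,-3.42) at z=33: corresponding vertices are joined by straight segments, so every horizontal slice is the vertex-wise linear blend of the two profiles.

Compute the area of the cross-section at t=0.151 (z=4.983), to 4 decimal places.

Area at t=0.151: 24.1043

Cross-section at t=0.151: each vertex is (1-t)·p0[i] + t·p1[i].
  v1: (1-0.151)·(3.5,1.76) + 0.151·(3.12,-0.12) = (3.4426,1.4761)
  v2: (1-0.151)·(2.17,4.12) + 0.151·(3.08,2.97) = (2.3074,3.9463)
  v3: (1-0.151)·(-1.3,2.22) + 0.151·(-1.5,2.75) = (-1.3302,2.3000)
  v4: (1-0.151)·(-2.22,-2.62) + 0.151·(-1.89,-4.51) = (-2.1702,-2.9054)
  v5: (1-0.151)·(1.52,-1.73) + 0.151·(2.75,-3.42) = (1.7057,-1.9852)
Shoelace sum Σ(x_i·y_{i+1} − x_{i+1}·y_i):
  i=1: 3.4426·3.9463 − 2.3074·1.4761 = +10.1798 (running +10.1798)
  i=2: 2.3074·2.3000 − -1.3302·3.9463 = +10.5565 (running +20.7363)
  i=3: -1.3302·-2.9054 − -2.1702·2.3000 = +8.8562 (running +29.5925)
  i=4: -2.1702·-1.9852 − 1.7057·-2.9054 = +9.2640 (running +38.8565)
  i=5: 1.7057·1.4761 − 3.4426·-1.9852 = +9.3521 (running +48.2086)
Area = |Σ|/2 = |48.2086|/2 = 24.1043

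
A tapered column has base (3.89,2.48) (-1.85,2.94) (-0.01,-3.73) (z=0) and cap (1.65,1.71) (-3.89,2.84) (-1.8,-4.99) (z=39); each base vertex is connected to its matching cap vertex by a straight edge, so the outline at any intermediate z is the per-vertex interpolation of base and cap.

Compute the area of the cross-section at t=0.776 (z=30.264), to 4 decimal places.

Cross-section at t=0.776: each vertex is (1-t)·p0[i] + t·p1[i].
  v1: (1-0.776)·(3.89,2.48) + 0.776·(1.65,1.71) = (2.1518,1.8825)
  v2: (1-0.776)·(-1.85,2.94) + 0.776·(-3.89,2.84) = (-3.4330,2.8624)
  v3: (1-0.776)·(-0.01,-3.73) + 0.776·(-1.8,-4.99) = (-1.3990,-4.7078)
Shoelace sum Σ(x_i·y_{i+1} − x_{i+1}·y_i):
  i=1: 2.1518·2.8624 − -3.4330·1.8825 = +12.6218 (running +12.6218)
  i=2: -3.4330·-4.7078 − -1.3990·2.8624 = +20.1665 (running +32.7884)
  i=3: -1.3990·1.8825 − 2.1518·-4.7078 = +7.4963 (running +40.2847)
Area = |Σ|/2 = |40.2847|/2 = 20.1423

Area at t=0.776: 20.1423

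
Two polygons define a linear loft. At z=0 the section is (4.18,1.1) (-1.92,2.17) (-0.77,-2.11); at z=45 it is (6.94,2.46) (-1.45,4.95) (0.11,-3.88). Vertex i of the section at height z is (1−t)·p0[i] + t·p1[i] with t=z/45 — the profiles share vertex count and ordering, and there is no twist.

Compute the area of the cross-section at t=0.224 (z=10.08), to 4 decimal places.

Area at t=0.224: 16.6598

Cross-section at t=0.224: each vertex is (1-t)·p0[i] + t·p1[i].
  v1: (1-0.224)·(4.18,1.1) + 0.224·(6.94,2.46) = (4.7982,1.4046)
  v2: (1-0.224)·(-1.92,2.17) + 0.224·(-1.45,4.95) = (-1.8147,2.7927)
  v3: (1-0.224)·(-0.77,-2.11) + 0.224·(0.11,-3.88) = (-0.5729,-2.5065)
Shoelace sum Σ(x_i·y_{i+1} − x_{i+1}·y_i):
  i=1: 4.7982·2.7927 − -1.8147·1.4046 = +15.9492 (running +15.9492)
  i=2: -1.8147·-2.5065 − -0.5729·2.7927 = +6.1485 (running +22.0976)
  i=3: -0.5729·1.4046 − 4.7982·-2.5065 = +11.2220 (running +33.3196)
Area = |Σ|/2 = |33.3196|/2 = 16.6598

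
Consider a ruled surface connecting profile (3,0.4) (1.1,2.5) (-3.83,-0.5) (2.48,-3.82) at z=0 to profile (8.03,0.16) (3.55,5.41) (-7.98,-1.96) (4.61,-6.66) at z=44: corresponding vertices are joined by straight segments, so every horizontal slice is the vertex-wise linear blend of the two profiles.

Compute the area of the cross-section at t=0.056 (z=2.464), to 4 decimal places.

Cross-section at t=0.056: each vertex is (1-t)·p0[i] + t·p1[i].
  v1: (1-0.056)·(3,0.4) + 0.056·(8.03,0.16) = (3.2817,0.3866)
  v2: (1-0.056)·(1.1,2.5) + 0.056·(3.55,5.41) = (1.2372,2.6630)
  v3: (1-0.056)·(-3.83,-0.5) + 0.056·(-7.98,-1.96) = (-4.0624,-0.5818)
  v4: (1-0.056)·(2.48,-3.82) + 0.056·(4.61,-6.66) = (2.5993,-3.9790)
Shoelace sum Σ(x_i·y_{i+1} − x_{i+1}·y_i):
  i=1: 3.2817·2.6630 − 1.2372·0.3866 = +8.2607 (running +8.2607)
  i=2: 1.2372·-0.5818 − -4.0624·2.6630 = +10.0983 (running +18.3590)
  i=3: -4.0624·-3.9790 − 2.5993·-0.5818 = +17.6766 (running +36.0356)
  i=4: 2.5993·0.3866 − 3.2817·-3.9790 = +14.0627 (running +50.0983)
Area = |Σ|/2 = |50.0983|/2 = 25.0492

Area at t=0.056: 25.0492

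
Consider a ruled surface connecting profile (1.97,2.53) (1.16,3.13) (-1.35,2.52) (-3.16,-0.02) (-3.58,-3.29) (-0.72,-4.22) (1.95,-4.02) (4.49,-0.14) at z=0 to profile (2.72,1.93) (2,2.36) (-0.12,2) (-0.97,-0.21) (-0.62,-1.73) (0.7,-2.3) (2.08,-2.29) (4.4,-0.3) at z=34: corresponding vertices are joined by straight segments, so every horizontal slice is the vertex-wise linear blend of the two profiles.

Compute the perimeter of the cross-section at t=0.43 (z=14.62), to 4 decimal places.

Perimeter at t=0.43: 20.2847

Cross-section at t=0.43: each vertex is (1-t)·p0[i] + t·p1[i].
  v1: (1-0.43)·(1.97,2.53) + 0.43·(2.72,1.93) = (2.2925,2.2720)
  v2: (1-0.43)·(1.16,3.13) + 0.43·(2,2.36) = (1.5212,2.7989)
  v3: (1-0.43)·(-1.35,2.52) + 0.43·(-0.12,2) = (-0.8211,2.2964)
  v4: (1-0.43)·(-3.16,-0.02) + 0.43·(-0.97,-0.21) = (-2.2183,-0.1017)
  v5: (1-0.43)·(-3.58,-3.29) + 0.43·(-0.62,-1.73) = (-2.3072,-2.6192)
  v6: (1-0.43)·(-0.72,-4.22) + 0.43·(0.7,-2.3) = (-0.1094,-3.3944)
  v7: (1-0.43)·(1.95,-4.02) + 0.43·(2.08,-2.29) = (2.0059,-3.2761)
  v8: (1-0.43)·(4.49,-0.14) + 0.43·(4.4,-0.3) = (4.4513,-0.2088)
Perimeter = Σ |v_{i+1} − v_i|:
  edge 1→2: √(-0.7713² + 0.5269²) = 0.9341 (running 0.9341)
  edge 2→3: √(-2.3423² + -0.5025²) = 2.3956 (running 3.3297)
  edge 3→4: √(-1.3972² + -2.3981²) = 2.7754 (running 6.1051)
  edge 4→5: √(-0.0889² + -2.5175²) = 2.5191 (running 8.6242)
  edge 5→6: √(2.1978² + -0.7752²) = 2.3305 (running 10.9547)
  edge 6→7: √(2.1153² + 0.1183²) = 2.1186 (running 13.0733)
  edge 7→8: √(2.4454² + 3.0673²) = 3.9228 (running 16.9961)
  edge 8→1: √(-2.1588² + 2.4808²) = 3.2886 (running 20.2847)
Perimeter = 20.2847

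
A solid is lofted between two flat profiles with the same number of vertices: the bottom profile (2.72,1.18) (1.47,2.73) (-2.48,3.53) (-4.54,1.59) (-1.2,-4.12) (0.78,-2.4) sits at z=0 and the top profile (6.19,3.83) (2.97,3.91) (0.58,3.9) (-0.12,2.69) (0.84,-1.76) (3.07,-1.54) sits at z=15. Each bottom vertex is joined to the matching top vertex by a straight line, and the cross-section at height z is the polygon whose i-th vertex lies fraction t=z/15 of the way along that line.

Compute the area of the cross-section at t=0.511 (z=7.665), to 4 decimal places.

Cross-section at t=0.511: each vertex is (1-t)·p0[i] + t·p1[i].
  v1: (1-0.511)·(2.72,1.18) + 0.511·(6.19,3.83) = (4.4932,2.5341)
  v2: (1-0.511)·(1.47,2.73) + 0.511·(2.97,3.91) = (2.2365,3.3330)
  v3: (1-0.511)·(-2.48,3.53) + 0.511·(0.58,3.9) = (-0.9163,3.7191)
  v4: (1-0.511)·(-4.54,1.59) + 0.511·(-0.12,2.69) = (-2.2814,2.1521)
  v5: (1-0.511)·(-1.2,-4.12) + 0.511·(0.84,-1.76) = (-0.1576,-2.9140)
  v6: (1-0.511)·(0.78,-2.4) + 0.511·(3.07,-1.54) = (1.9502,-1.9605)
Shoelace sum Σ(x_i·y_{i+1} − x_{i+1}·y_i):
  i=1: 4.4932·3.3330 − 2.2365·2.5341 = +9.3080 (running +9.3080)
  i=2: 2.2365·3.7191 − -0.9163·3.3330 = +11.3718 (running +20.6799)
  i=3: -0.9163·2.1521 − -2.2814·3.7191 = +6.5126 (running +27.1924)
  i=4: -2.2814·-2.9140 − -0.1576·2.1521 = +6.9871 (running +34.1795)
  i=5: -0.1576·-1.9605 − 1.9502·-2.9140 = +5.9918 (running +40.1714)
  i=6: 1.9502·2.5341 − 4.4932·-1.9605 = +13.7511 (running +53.9225)
Area = |Σ|/2 = |53.9225|/2 = 26.9612

Area at t=0.511: 26.9612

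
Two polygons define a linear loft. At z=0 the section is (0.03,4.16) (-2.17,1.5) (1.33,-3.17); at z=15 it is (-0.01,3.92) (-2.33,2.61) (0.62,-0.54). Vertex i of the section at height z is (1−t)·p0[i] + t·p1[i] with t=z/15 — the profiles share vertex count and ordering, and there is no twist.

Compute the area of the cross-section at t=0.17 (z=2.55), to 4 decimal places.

Cross-section at t=0.17: each vertex is (1-t)·p0[i] + t·p1[i].
  v1: (1-0.17)·(0.03,4.16) + 0.17·(-0.01,3.92) = (0.0232,4.1192)
  v2: (1-0.17)·(-2.17,1.5) + 0.17·(-2.33,2.61) = (-2.1972,1.6887)
  v3: (1-0.17)·(1.33,-3.17) + 0.17·(0.62,-0.54) = (1.2093,-2.7229)
Shoelace sum Σ(x_i·y_{i+1} − x_{i+1}·y_i):
  i=1: 0.0232·1.6887 − -2.1972·4.1192 = +9.0899 (running +9.0899)
  i=2: -2.1972·-2.7229 − 1.2093·1.6887 = +3.9406 (running +13.0305)
  i=3: 1.2093·4.1192 − 0.0232·-2.7229 = +5.0445 (running +18.0750)
Area = |Σ|/2 = |18.0750|/2 = 9.0375

Area at t=0.17: 9.0375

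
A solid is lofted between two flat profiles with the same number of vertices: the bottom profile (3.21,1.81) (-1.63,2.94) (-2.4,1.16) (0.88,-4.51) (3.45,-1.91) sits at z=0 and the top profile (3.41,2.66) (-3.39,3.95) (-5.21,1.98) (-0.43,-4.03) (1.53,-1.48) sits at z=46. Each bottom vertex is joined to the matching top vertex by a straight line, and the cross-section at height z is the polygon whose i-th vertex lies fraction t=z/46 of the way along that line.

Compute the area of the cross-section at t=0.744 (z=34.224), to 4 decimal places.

Cross-section at t=0.744: each vertex is (1-t)·p0[i] + t·p1[i].
  v1: (1-0.744)·(3.21,1.81) + 0.744·(3.41,2.66) = (3.3588,2.4424)
  v2: (1-0.744)·(-1.63,2.94) + 0.744·(-3.39,3.95) = (-2.9394,3.6914)
  v3: (1-0.744)·(-2.4,1.16) + 0.744·(-5.21,1.98) = (-4.4906,1.7701)
  v4: (1-0.744)·(0.88,-4.51) + 0.744·(-0.43,-4.03) = (-0.0946,-4.1529)
  v5: (1-0.744)·(3.45,-1.91) + 0.744·(1.53,-1.48) = (2.0215,-1.5901)
Shoelace sum Σ(x_i·y_{i+1} − x_{i+1}·y_i):
  i=1: 3.3588·3.6914 − -2.9394·2.4424 = +19.5781 (running +19.5781)
  i=2: -2.9394·1.7701 − -4.4906·3.6914 = +11.3739 (running +30.9520)
  i=3: -4.4906·-4.1529 − -0.0946·1.7701 = +18.8166 (running +49.7686)
  i=4: -0.0946·-1.5901 − 2.0215·-4.1529 = +8.5456 (running +58.3142)
  i=5: 2.0215·2.4424 − 3.3588·-1.5901 = +10.2781 (running +68.5923)
Area = |Σ|/2 = |68.5923|/2 = 34.2962

Area at t=0.744: 34.2962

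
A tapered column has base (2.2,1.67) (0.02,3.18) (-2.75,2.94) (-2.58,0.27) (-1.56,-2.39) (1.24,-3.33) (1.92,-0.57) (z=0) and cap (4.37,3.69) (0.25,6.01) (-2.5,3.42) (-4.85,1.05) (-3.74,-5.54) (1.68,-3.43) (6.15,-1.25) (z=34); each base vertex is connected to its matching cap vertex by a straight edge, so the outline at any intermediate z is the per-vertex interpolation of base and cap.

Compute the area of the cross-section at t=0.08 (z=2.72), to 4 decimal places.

Area at t=0.08: 27.0693

Cross-section at t=0.08: each vertex is (1-t)·p0[i] + t·p1[i].
  v1: (1-0.08)·(2.2,1.67) + 0.08·(4.37,3.69) = (2.3736,1.8316)
  v2: (1-0.08)·(0.02,3.18) + 0.08·(0.25,6.01) = (0.0384,3.4064)
  v3: (1-0.08)·(-2.75,2.94) + 0.08·(-2.5,3.42) = (-2.7300,2.9784)
  v4: (1-0.08)·(-2.58,0.27) + 0.08·(-4.85,1.05) = (-2.7616,0.3324)
  v5: (1-0.08)·(-1.56,-2.39) + 0.08·(-3.74,-5.54) = (-1.7344,-2.6420)
  v6: (1-0.08)·(1.24,-3.33) + 0.08·(1.68,-3.43) = (1.2752,-3.3380)
  v7: (1-0.08)·(1.92,-0.57) + 0.08·(6.15,-1.25) = (2.2584,-0.6244)
Shoelace sum Σ(x_i·y_{i+1} − x_{i+1}·y_i):
  i=1: 2.3736·3.4064 − 0.0384·1.8316 = +8.0151 (running +8.0151)
  i=2: 0.0384·2.9784 − -2.7300·3.4064 = +9.4138 (running +17.4289)
  i=3: -2.7300·0.3324 − -2.7616·2.9784 = +7.3177 (running +24.7466)
  i=4: -2.7616·-2.6420 − -1.7344·0.3324 = +7.8727 (running +32.6193)
  i=5: -1.7344·-3.3380 − 1.2752·-2.6420 = +9.1585 (running +41.7778)
  i=6: 1.2752·-0.6244 − 2.2584·-3.3380 = +6.7423 (running +48.5201)
  i=7: 2.2584·1.8316 − 2.3736·-0.6244 = +5.6186 (running +54.1387)
Area = |Σ|/2 = |54.1387|/2 = 27.0693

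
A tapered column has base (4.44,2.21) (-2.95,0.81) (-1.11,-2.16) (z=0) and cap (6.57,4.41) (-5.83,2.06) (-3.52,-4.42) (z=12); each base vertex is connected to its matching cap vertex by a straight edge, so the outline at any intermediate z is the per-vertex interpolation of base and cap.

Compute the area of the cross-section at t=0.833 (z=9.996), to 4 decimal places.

Area at t=0.833: 36.5212

Cross-section at t=0.833: each vertex is (1-t)·p0[i] + t·p1[i].
  v1: (1-0.833)·(4.44,2.21) + 0.833·(6.57,4.41) = (6.2143,4.0426)
  v2: (1-0.833)·(-2.95,0.81) + 0.833·(-5.83,2.06) = (-5.3490,1.8513)
  v3: (1-0.833)·(-1.11,-2.16) + 0.833·(-3.52,-4.42) = (-3.1175,-4.0426)
Shoelace sum Σ(x_i·y_{i+1} − x_{i+1}·y_i):
  i=1: 6.2143·1.8513 − -5.3490·4.0426 = +33.1282 (running +33.1282)
  i=2: -5.3490·-4.0426 − -3.1175·1.8513 = +27.3952 (running +60.5235)
  i=3: -3.1175·4.0426 − 6.2143·-4.0426 = +12.5188 (running +73.0423)
Area = |Σ|/2 = |73.0423|/2 = 36.5212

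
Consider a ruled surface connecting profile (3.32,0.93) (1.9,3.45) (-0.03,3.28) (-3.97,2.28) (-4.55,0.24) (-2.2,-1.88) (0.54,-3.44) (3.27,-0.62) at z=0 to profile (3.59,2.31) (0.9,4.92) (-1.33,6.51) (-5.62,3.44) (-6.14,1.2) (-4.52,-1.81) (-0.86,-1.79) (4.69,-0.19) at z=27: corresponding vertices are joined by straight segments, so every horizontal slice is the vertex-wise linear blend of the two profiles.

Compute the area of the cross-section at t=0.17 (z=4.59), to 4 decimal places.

Cross-section at t=0.17: each vertex is (1-t)·p0[i] + t·p1[i].
  v1: (1-0.17)·(3.32,0.93) + 0.17·(3.59,2.31) = (3.3659,1.1646)
  v2: (1-0.17)·(1.9,3.45) + 0.17·(0.9,4.92) = (1.7300,3.6999)
  v3: (1-0.17)·(-0.03,3.28) + 0.17·(-1.33,6.51) = (-0.2510,3.8291)
  v4: (1-0.17)·(-3.97,2.28) + 0.17·(-5.62,3.44) = (-4.2505,2.4772)
  v5: (1-0.17)·(-4.55,0.24) + 0.17·(-6.14,1.2) = (-4.8203,0.4032)
  v6: (1-0.17)·(-2.2,-1.88) + 0.17·(-4.52,-1.81) = (-2.5944,-1.8681)
  v7: (1-0.17)·(0.54,-3.44) + 0.17·(-0.86,-1.79) = (0.3020,-3.1595)
  v8: (1-0.17)·(3.27,-0.62) + 0.17·(4.69,-0.19) = (3.5114,-0.5469)
Shoelace sum Σ(x_i·y_{i+1} − x_{i+1}·y_i):
  i=1: 3.3659·3.6999 − 1.7300·1.1646 = +10.4387 (running +10.4387)
  i=2: 1.7300·3.8291 − -0.2510·3.6999 = +7.5530 (running +17.9918)
  i=3: -0.2510·2.4772 − -4.2505·3.8291 = +15.6538 (running +33.6456)
  i=4: -4.2505·0.4032 − -4.8203·2.4772 = +10.2270 (running +43.8726)
  i=5: -4.8203·-1.8681 − -2.5944·0.4032 = +10.0509 (running +53.9235)
  i=6: -2.5944·-3.1595 − 0.3020·-1.8681 = +8.7612 (running +62.6846)
  i=7: 0.3020·-0.5469 − 3.5114·-3.1595 = +10.9291 (running +73.6138)
  i=8: 3.5114·1.1646 − 3.3659·-0.5469 = +5.9302 (running +79.5439)
Area = |Σ|/2 = |79.5439|/2 = 39.7720

Area at t=0.17: 39.7720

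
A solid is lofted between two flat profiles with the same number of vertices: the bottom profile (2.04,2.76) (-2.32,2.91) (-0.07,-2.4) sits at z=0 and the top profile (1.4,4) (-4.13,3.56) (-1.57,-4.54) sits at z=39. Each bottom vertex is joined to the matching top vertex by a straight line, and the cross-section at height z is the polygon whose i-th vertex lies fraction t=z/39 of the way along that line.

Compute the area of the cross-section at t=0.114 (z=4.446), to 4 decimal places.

Area at t=0.114: 12.5500

Cross-section at t=0.114: each vertex is (1-t)·p0[i] + t·p1[i].
  v1: (1-0.114)·(2.04,2.76) + 0.114·(1.4,4) = (1.9670,2.9014)
  v2: (1-0.114)·(-2.32,2.91) + 0.114·(-4.13,3.56) = (-2.5263,2.9841)
  v3: (1-0.114)·(-0.07,-2.4) + 0.114·(-1.57,-4.54) = (-0.2410,-2.6440)
Shoelace sum Σ(x_i·y_{i+1} − x_{i+1}·y_i):
  i=1: 1.9670·2.9841 − -2.5263·2.9014 = +13.1997 (running +13.1997)
  i=2: -2.5263·-2.6440 − -0.2410·2.9841 = +7.3987 (running +20.5984)
  i=3: -0.2410·2.9014 − 1.9670·-2.6440 = +4.5015 (running +25.0999)
Area = |Σ|/2 = |25.0999|/2 = 12.5500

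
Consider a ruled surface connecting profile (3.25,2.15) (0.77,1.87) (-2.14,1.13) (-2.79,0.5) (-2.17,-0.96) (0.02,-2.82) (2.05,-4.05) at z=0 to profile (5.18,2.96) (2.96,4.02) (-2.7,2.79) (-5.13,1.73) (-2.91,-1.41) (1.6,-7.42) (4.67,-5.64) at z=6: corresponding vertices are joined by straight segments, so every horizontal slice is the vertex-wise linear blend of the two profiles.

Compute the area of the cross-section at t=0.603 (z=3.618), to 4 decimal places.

Area at t=0.603: 49.0038

Cross-section at t=0.603: each vertex is (1-t)·p0[i] + t·p1[i].
  v1: (1-0.603)·(3.25,2.15) + 0.603·(5.18,2.96) = (4.4138,2.6384)
  v2: (1-0.603)·(0.77,1.87) + 0.603·(2.96,4.02) = (2.0906,3.1665)
  v3: (1-0.603)·(-2.14,1.13) + 0.603·(-2.7,2.79) = (-2.4777,2.1310)
  v4: (1-0.603)·(-2.79,0.5) + 0.603·(-5.13,1.73) = (-4.2010,1.2417)
  v5: (1-0.603)·(-2.17,-0.96) + 0.603·(-2.91,-1.41) = (-2.6162,-1.2313)
  v6: (1-0.603)·(0.02,-2.82) + 0.603·(1.6,-7.42) = (0.9727,-5.5938)
  v7: (1-0.603)·(2.05,-4.05) + 0.603·(4.67,-5.64) = (3.6299,-5.0088)
Shoelace sum Σ(x_i·y_{i+1} − x_{i+1}·y_i):
  i=1: 4.4138·3.1665 − 2.0906·2.6384 = +8.4602 (running +8.4602)
  i=2: 2.0906·2.1310 − -2.4777·3.1665 = +12.3004 (running +20.7606)
  i=3: -2.4777·1.2417 − -4.2010·2.1310 = +5.8758 (running +26.6364)
  i=4: -4.2010·-1.2313 − -2.6162·1.2417 = +8.4215 (running +35.0579)
  i=5: -2.6162·-5.5938 − 0.9727·-1.2313 = +15.8324 (running +50.8903)
  i=6: 0.9727·-5.0088 − 3.6299·-5.5938 = +15.4325 (running +66.3227)
  i=7: 3.6299·2.6384 − 4.4138·-5.0088 = +31.6848 (running +98.0075)
Area = |Σ|/2 = |98.0075|/2 = 49.0038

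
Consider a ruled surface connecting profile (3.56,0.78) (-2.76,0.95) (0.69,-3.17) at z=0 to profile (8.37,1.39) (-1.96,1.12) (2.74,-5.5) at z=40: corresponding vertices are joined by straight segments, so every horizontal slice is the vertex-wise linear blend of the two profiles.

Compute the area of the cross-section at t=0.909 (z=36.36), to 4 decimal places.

Area at t=0.909: 32.3782

Cross-section at t=0.909: each vertex is (1-t)·p0[i] + t·p1[i].
  v1: (1-0.909)·(3.56,0.78) + 0.909·(8.37,1.39) = (7.9323,1.3345)
  v2: (1-0.909)·(-2.76,0.95) + 0.909·(-1.96,1.12) = (-2.0328,1.1045)
  v3: (1-0.909)·(0.69,-3.17) + 0.909·(2.74,-5.5) = (2.5535,-5.2880)
Shoelace sum Σ(x_i·y_{i+1} − x_{i+1}·y_i):
  i=1: 7.9323·1.1045 − -2.0328·1.3345 = +11.4742 (running +11.4742)
  i=2: -2.0328·-5.2880 − 2.5535·1.1045 = +7.9290 (running +19.4032)
  i=3: 2.5535·1.3345 − 7.9323·-5.2880 = +45.3533 (running +64.7565)
Area = |Σ|/2 = |64.7565|/2 = 32.3782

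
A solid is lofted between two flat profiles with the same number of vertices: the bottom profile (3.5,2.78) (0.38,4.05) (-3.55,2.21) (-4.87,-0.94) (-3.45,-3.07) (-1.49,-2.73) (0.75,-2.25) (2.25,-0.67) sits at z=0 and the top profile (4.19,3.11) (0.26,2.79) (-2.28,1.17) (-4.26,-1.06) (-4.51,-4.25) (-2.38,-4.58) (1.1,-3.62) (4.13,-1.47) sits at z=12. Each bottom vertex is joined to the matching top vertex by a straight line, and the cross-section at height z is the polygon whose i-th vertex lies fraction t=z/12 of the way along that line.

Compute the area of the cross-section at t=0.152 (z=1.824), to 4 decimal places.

Cross-section at t=0.152: each vertex is (1-t)·p0[i] + t·p1[i].
  v1: (1-0.152)·(3.5,2.78) + 0.152·(4.19,3.11) = (3.6049,2.8302)
  v2: (1-0.152)·(0.38,4.05) + 0.152·(0.26,2.79) = (0.3618,3.8585)
  v3: (1-0.152)·(-3.55,2.21) + 0.152·(-2.28,1.17) = (-3.3570,2.0519)
  v4: (1-0.152)·(-4.87,-0.94) + 0.152·(-4.26,-1.06) = (-4.7773,-0.9582)
  v5: (1-0.152)·(-3.45,-3.07) + 0.152·(-4.51,-4.25) = (-3.6111,-3.2494)
  v6: (1-0.152)·(-1.49,-2.73) + 0.152·(-2.38,-4.58) = (-1.6253,-3.0112)
  v7: (1-0.152)·(0.75,-2.25) + 0.152·(1.1,-3.62) = (0.8032,-2.4582)
  v8: (1-0.152)·(2.25,-0.67) + 0.152·(4.13,-1.47) = (2.5358,-0.7916)
Shoelace sum Σ(x_i·y_{i+1} − x_{i+1}·y_i):
  i=1: 3.6049·3.8585 − 0.3618·2.8302 = +12.8855 (running +12.8855)
  i=2: 0.3618·2.0519 − -3.3570·3.8585 = +13.6951 (running +26.5806)
  i=3: -3.3570·-0.9582 − -4.7773·2.0519 = +13.0194 (running +39.6000)
  i=4: -4.7773·-3.2494 − -3.6111·-0.9582 = +12.0628 (running +51.6627)
  i=5: -3.6111·-3.0112 − -1.6253·-3.2494 = +5.5927 (running +57.2554)
  i=6: -1.6253·-2.4582 − 0.8032·-3.0112 = +6.4139 (running +63.6693)
  i=7: 0.8032·-0.7916 − 2.5358·-2.4582 = +5.5977 (running +69.2670)
  i=8: 2.5358·2.8302 − 3.6049·-0.7916 = +10.0302 (running +79.2973)
Area = |Σ|/2 = |79.2973|/2 = 39.6486

Area at t=0.152: 39.6486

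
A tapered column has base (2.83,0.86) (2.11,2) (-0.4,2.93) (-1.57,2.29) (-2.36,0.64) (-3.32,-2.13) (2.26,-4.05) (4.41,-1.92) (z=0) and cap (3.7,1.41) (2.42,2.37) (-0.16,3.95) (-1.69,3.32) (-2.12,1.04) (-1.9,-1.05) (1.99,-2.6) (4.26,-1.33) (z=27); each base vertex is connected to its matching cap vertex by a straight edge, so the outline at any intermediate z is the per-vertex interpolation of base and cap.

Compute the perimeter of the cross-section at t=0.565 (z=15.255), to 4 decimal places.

Perimeter at t=0.565: 20.9608

Cross-section at t=0.565: each vertex is (1-t)·p0[i] + t·p1[i].
  v1: (1-0.565)·(2.83,0.86) + 0.565·(3.7,1.41) = (3.3216,1.1707)
  v2: (1-0.565)·(2.11,2) + 0.565·(2.42,2.37) = (2.2851,2.2090)
  v3: (1-0.565)·(-0.4,2.93) + 0.565·(-0.16,3.95) = (-0.2644,3.5063)
  v4: (1-0.565)·(-1.57,2.29) + 0.565·(-1.69,3.32) = (-1.6378,2.8720)
  v5: (1-0.565)·(-2.36,0.64) + 0.565·(-2.12,1.04) = (-2.2244,0.8660)
  v6: (1-0.565)·(-3.32,-2.13) + 0.565·(-1.9,-1.05) = (-2.5177,-1.5198)
  v7: (1-0.565)·(2.26,-4.05) + 0.565·(1.99,-2.6) = (2.1075,-3.2308)
  v8: (1-0.565)·(4.41,-1.92) + 0.565·(4.26,-1.33) = (4.3253,-1.5867)
Perimeter = Σ |v_{i+1} − v_i|:
  edge 1→2: √(-1.0364² + 1.0383²) = 1.4670 (running 1.4670)
  edge 2→3: √(-2.5495² + 1.2973²) = 2.8606 (running 4.3276)
  edge 3→4: √(-1.3734² + -0.6344²) = 1.5128 (running 5.8405)
  edge 4→5: √(-0.5866² + -2.0059²) = 2.0900 (running 7.9304)
  edge 5→6: √(-0.2933² + -2.3858²) = 2.4038 (running 10.3342)
  edge 6→7: √(4.6251² + -1.7109²) = 4.9315 (running 15.2656)
  edge 7→8: √(2.2178² + 1.6441²) = 2.7607 (running 18.0264)
  edge 8→1: √(-1.0037² + 2.7574²) = 2.9344 (running 20.9608)
Perimeter = 20.9608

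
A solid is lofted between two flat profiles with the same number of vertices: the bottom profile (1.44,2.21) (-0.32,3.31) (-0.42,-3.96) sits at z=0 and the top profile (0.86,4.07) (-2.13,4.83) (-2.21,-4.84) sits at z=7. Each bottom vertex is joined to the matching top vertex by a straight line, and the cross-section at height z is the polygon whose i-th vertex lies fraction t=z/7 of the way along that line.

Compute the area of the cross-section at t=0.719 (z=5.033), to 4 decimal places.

Area at t=0.719: 11.9305

Cross-section at t=0.719: each vertex is (1-t)·p0[i] + t·p1[i].
  v1: (1-0.719)·(1.44,2.21) + 0.719·(0.86,4.07) = (1.0230,3.5473)
  v2: (1-0.719)·(-0.32,3.31) + 0.719·(-2.13,4.83) = (-1.6214,4.4029)
  v3: (1-0.719)·(-0.42,-3.96) + 0.719·(-2.21,-4.84) = (-1.7070,-4.5927)
Shoelace sum Σ(x_i·y_{i+1} − x_{i+1}·y_i):
  i=1: 1.0230·4.4029 − -1.6214·3.5473 = +10.2557 (running +10.2557)
  i=2: -1.6214·-4.5927 − -1.7070·4.4029 = +14.9624 (running +25.2180)
  i=3: -1.7070·3.5473 − 1.0230·-4.5927 = -1.3571 (running +23.8609)
Area = |Σ|/2 = |23.8609|/2 = 11.9305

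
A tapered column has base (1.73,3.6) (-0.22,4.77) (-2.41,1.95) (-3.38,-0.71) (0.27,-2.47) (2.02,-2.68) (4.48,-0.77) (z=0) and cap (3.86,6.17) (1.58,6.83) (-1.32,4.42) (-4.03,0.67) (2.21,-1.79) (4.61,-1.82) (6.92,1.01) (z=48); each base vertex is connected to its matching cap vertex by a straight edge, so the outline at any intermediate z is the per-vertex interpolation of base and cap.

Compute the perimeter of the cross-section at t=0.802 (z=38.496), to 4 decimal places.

Perimeter at t=0.802: 28.1309

Cross-section at t=0.802: each vertex is (1-t)·p0[i] + t·p1[i].
  v1: (1-0.802)·(1.73,3.6) + 0.802·(3.86,6.17) = (3.4383,5.6611)
  v2: (1-0.802)·(-0.22,4.77) + 0.802·(1.58,6.83) = (1.2236,6.4221)
  v3: (1-0.802)·(-2.41,1.95) + 0.802·(-1.32,4.42) = (-1.5358,3.9309)
  v4: (1-0.802)·(-3.38,-0.71) + 0.802·(-4.03,0.67) = (-3.9013,0.3968)
  v5: (1-0.802)·(0.27,-2.47) + 0.802·(2.21,-1.79) = (1.8259,-1.9246)
  v6: (1-0.802)·(2.02,-2.68) + 0.802·(4.61,-1.82) = (4.0972,-1.9903)
  v7: (1-0.802)·(4.48,-0.77) + 0.802·(6.92,1.01) = (6.4369,0.6576)
Perimeter = Σ |v_{i+1} − v_i|:
  edge 1→2: √(-2.2147² + 0.7610²) = 2.3418 (running 2.3418)
  edge 2→3: √(-2.7594² + -2.4912²) = 3.7176 (running 6.0593)
  edge 3→4: √(-2.3655² + -3.5342²) = 4.2528 (running 10.3121)
  edge 4→5: √(5.7272² + -2.3214²) = 6.1798 (running 16.4918)
  edge 5→6: √(2.2713² + -0.0656²) = 2.2722 (running 18.7641)
  edge 6→7: √(2.3397² + 2.6478²) = 3.5334 (running 22.2975)
  edge 7→1: √(-2.9986² + 5.0036²) = 5.8333 (running 28.1309)
Perimeter = 28.1309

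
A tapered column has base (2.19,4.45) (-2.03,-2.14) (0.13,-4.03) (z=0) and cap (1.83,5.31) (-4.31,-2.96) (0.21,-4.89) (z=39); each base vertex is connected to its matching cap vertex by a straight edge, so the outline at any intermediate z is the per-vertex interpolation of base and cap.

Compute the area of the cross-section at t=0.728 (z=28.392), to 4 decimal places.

Cross-section at t=0.728: each vertex is (1-t)·p0[i] + t·p1[i].
  v1: (1-0.728)·(2.19,4.45) + 0.728·(1.83,5.31) = (1.9279,5.0761)
  v2: (1-0.728)·(-2.03,-2.14) + 0.728·(-4.31,-2.96) = (-3.6898,-2.7370)
  v3: (1-0.728)·(0.13,-4.03) + 0.728·(0.21,-4.89) = (0.1882,-4.6561)
Shoelace sum Σ(x_i·y_{i+1} − x_{i+1}·y_i):
  i=1: 1.9279·-2.7370 − -3.6898·5.0761 = +13.4533 (running +13.4533)
  i=2: -3.6898·-4.6561 − 0.1882·-2.7370 = +17.6954 (running +31.1487)
  i=3: 0.1882·5.0761 − 1.9279·-4.6561 = +9.9321 (running +41.0807)
Area = |Σ|/2 = |41.0807|/2 = 20.5404

Area at t=0.728: 20.5404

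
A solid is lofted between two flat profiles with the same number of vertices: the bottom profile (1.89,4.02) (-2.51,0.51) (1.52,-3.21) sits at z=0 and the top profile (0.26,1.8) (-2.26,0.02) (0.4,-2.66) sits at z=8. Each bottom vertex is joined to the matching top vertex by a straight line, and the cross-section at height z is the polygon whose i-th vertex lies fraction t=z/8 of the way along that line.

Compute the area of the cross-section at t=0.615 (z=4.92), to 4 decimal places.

Area at t=0.615: 8.8944

Cross-section at t=0.615: each vertex is (1-t)·p0[i] + t·p1[i].
  v1: (1-0.615)·(1.89,4.02) + 0.615·(0.26,1.8) = (0.8876,2.6547)
  v2: (1-0.615)·(-2.51,0.51) + 0.615·(-2.26,0.02) = (-2.3562,0.2087)
  v3: (1-0.615)·(1.52,-3.21) + 0.615·(0.4,-2.66) = (0.8312,-2.8718)
Shoelace sum Σ(x_i·y_{i+1} − x_{i+1}·y_i):
  i=1: 0.8876·0.2087 − -2.3562·2.6547 = +6.4403 (running +6.4403)
  i=2: -2.3562·-2.8718 − 0.8312·0.2087 = +6.5931 (running +13.0335)
  i=3: 0.8312·2.6547 − 0.8876·-2.8718 = +4.7554 (running +17.7889)
Area = |Σ|/2 = |17.7889|/2 = 8.8944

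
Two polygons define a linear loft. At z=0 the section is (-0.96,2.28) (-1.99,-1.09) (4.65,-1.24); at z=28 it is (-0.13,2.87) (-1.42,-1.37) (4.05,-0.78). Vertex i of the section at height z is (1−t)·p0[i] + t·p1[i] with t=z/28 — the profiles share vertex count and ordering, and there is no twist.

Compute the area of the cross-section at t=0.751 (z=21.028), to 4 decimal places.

Area at t=0.751: 11.3414

Cross-section at t=0.751: each vertex is (1-t)·p0[i] + t·p1[i].
  v1: (1-0.751)·(-0.96,2.28) + 0.751·(-0.13,2.87) = (-0.3367,2.7231)
  v2: (1-0.751)·(-1.99,-1.09) + 0.751·(-1.42,-1.37) = (-1.5619,-1.3003)
  v3: (1-0.751)·(4.65,-1.24) + 0.751·(4.05,-0.78) = (4.1994,-0.8945)
Shoelace sum Σ(x_i·y_{i+1} − x_{i+1}·y_i):
  i=1: -0.3367·-1.3003 − -1.5619·2.7231 = +4.6910 (running +4.6910)
  i=2: -1.5619·-0.8945 − 4.1994·-1.3003 = +6.8576 (running +11.5486)
  i=3: 4.1994·2.7231 − -0.3367·-0.8945 = +11.1342 (running +22.6828)
Area = |Σ|/2 = |22.6828|/2 = 11.3414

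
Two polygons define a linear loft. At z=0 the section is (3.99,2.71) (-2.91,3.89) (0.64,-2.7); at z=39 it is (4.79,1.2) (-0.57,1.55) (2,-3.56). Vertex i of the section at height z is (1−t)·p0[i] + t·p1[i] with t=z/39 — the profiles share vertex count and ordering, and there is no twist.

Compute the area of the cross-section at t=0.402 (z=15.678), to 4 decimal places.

Area at t=0.402: 17.4916

Cross-section at t=0.402: each vertex is (1-t)·p0[i] + t·p1[i].
  v1: (1-0.402)·(3.99,2.71) + 0.402·(4.79,1.2) = (4.3116,2.1030)
  v2: (1-0.402)·(-2.91,3.89) + 0.402·(-0.57,1.55) = (-1.9693,2.9493)
  v3: (1-0.402)·(0.64,-2.7) + 0.402·(2,-3.56) = (1.1867,-3.0457)
Shoelace sum Σ(x_i·y_{i+1} − x_{i+1}·y_i):
  i=1: 4.3116·2.9493 − -1.9693·2.1030 = +16.8577 (running +16.8577)
  i=2: -1.9693·-3.0457 − 1.1867·2.9493 = +2.4980 (running +19.3557)
  i=3: 1.1867·2.1030 − 4.3116·-3.0457 = +15.6276 (running +34.9833)
Area = |Σ|/2 = |34.9833|/2 = 17.4916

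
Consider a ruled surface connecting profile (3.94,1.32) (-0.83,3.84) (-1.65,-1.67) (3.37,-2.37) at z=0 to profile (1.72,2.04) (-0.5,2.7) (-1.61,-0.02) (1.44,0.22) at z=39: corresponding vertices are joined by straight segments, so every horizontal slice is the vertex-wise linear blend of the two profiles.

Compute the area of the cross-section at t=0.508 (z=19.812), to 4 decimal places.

Cross-section at t=0.508: each vertex is (1-t)·p0[i] + t·p1[i].
  v1: (1-0.508)·(3.94,1.32) + 0.508·(1.72,2.04) = (2.8122,1.6858)
  v2: (1-0.508)·(-0.83,3.84) + 0.508·(-0.5,2.7) = (-0.6624,3.2609)
  v3: (1-0.508)·(-1.65,-1.67) + 0.508·(-1.61,-0.02) = (-1.6297,-0.8318)
  v4: (1-0.508)·(3.37,-2.37) + 0.508·(1.44,0.22) = (2.3896,-1.0543)
Shoelace sum Σ(x_i·y_{i+1} − x_{i+1}·y_i):
  i=1: 2.8122·3.2609 − -0.6624·1.6858 = +10.2870 (running +10.2870)
  i=2: -0.6624·-0.8318 − -1.6297·3.2609 = +5.8651 (running +16.1521)
  i=3: -1.6297·-1.0543 − 2.3896·-0.8318 = +3.7058 (running +19.8579)
  i=4: 2.3896·1.6858 − 2.8122·-1.0543 = +6.9931 (running +26.8510)
Area = |Σ|/2 = |26.8510|/2 = 13.4255

Area at t=0.508: 13.4255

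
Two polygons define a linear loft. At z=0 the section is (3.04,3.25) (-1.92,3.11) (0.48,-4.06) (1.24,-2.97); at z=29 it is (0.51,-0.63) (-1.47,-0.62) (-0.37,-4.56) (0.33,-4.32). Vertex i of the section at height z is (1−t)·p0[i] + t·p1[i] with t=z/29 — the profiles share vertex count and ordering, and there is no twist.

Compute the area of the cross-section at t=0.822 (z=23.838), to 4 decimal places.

Cross-section at t=0.822: each vertex is (1-t)·p0[i] + t·p1[i].
  v1: (1-0.822)·(3.04,3.25) + 0.822·(0.51,-0.63) = (0.9603,0.0606)
  v2: (1-0.822)·(-1.92,3.11) + 0.822·(-1.47,-0.62) = (-1.5501,0.0439)
  v3: (1-0.822)·(0.48,-4.06) + 0.822·(-0.37,-4.56) = (-0.2187,-4.4710)
  v4: (1-0.822)·(1.24,-2.97) + 0.822·(0.33,-4.32) = (0.4920,-4.0797)
Shoelace sum Σ(x_i·y_{i+1} − x_{i+1}·y_i):
  i=1: 0.9603·0.0439 − -1.5501·0.0606 = +0.1362 (running +0.1362)
  i=2: -1.5501·-4.4710 − -0.2187·0.0439 = +6.9401 (running +7.0763)
  i=3: -0.2187·-4.0797 − 0.4920·-4.4710 = +3.0919 (running +10.1682)
  i=4: 0.4920·0.0606 − 0.9603·-4.0797 = +3.9477 (running +14.1159)
Area = |Σ|/2 = |14.1159|/2 = 7.0580

Area at t=0.822: 7.0580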